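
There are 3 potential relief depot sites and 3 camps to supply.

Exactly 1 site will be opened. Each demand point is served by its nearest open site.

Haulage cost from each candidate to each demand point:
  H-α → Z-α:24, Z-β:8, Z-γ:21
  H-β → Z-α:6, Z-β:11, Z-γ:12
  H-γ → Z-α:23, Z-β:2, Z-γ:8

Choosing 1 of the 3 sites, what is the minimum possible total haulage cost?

29

Open {H-β}.
  Z-α→H-β 6, Z-β→H-β 11, Z-γ→H-β 12  ⇒ total 29.
Compare {H-γ}: total 33.
Compare {H-α}: total 53.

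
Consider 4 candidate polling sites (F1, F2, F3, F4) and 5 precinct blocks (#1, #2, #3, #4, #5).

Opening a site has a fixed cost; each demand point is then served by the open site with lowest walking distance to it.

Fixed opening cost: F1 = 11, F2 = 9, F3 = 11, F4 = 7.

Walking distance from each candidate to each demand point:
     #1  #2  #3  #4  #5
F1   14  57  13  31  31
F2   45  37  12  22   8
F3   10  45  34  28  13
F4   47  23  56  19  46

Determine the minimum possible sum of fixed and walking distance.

Open {F2, F3, F4}: assign each demand point to its cheapest open site.
  #1→F3 10, #2→F4 23, #3→F2 12, #4→F4 19, #5→F2 8
  walking distance 72, fixed 27 → total 99.
Compare {F1, F2, F4}: walking distance 76 + fixed 27 = 103.
Compare {F1, F3, F4}: walking distance 78 + fixed 29 = 107.
Compare {F2, F3}: walking distance 89 + fixed 20 = 109.
All other subsets cost ≥ 103. Minimum total cost: 99.

99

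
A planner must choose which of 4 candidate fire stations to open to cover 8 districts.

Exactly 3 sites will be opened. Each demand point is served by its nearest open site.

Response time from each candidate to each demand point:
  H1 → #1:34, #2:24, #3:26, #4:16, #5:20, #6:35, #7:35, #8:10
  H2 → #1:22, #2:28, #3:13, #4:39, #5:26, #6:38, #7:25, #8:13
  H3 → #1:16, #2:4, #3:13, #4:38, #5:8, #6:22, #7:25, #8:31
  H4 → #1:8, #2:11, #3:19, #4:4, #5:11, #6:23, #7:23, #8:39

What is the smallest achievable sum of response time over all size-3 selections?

Open {H1, H3, H4}.
  #1→H4 8, #2→H3 4, #3→H3 13, #4→H4 4, #5→H3 8, #6→H3 22, #7→H4 23, #8→H1 10  ⇒ total 92.
Compare {H2, H3, H4}: total 95.
Compare {H1, H2, H4}: total 103.
No size-3 selection does better; minimum is 92.

92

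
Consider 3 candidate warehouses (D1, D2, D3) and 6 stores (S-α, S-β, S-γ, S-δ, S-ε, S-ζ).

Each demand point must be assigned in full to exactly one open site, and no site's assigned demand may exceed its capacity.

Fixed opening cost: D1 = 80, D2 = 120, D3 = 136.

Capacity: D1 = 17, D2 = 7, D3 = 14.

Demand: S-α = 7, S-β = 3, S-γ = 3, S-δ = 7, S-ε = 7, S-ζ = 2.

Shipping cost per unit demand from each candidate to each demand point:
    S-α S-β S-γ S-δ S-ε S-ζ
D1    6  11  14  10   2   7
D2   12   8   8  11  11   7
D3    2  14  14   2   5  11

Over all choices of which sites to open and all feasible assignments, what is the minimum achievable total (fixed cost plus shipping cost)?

Open {D1, D3}; cheapest assignment that respects the capacities:
  D1 (cap 17, load 15): S-β, S-γ, S-ε, S-ζ — cost 3×11 + 3×14 + 7×2 + 2×7 = 103
  D3 (cap 14, load 14): S-α, S-δ — cost 7×2 + 7×2 = 28
  Shipping 131, fixed 216 → total 347.
  Any other capacity-feasible assignment to {D1, D3} ships for at least 131.
Compare {D1, D2, D3}: its best feasible assignment gives total 440.
Every other set of open sites that can feasibly serve all demand totals ≥ 440 even under its best assignment. Minimum: 347.

347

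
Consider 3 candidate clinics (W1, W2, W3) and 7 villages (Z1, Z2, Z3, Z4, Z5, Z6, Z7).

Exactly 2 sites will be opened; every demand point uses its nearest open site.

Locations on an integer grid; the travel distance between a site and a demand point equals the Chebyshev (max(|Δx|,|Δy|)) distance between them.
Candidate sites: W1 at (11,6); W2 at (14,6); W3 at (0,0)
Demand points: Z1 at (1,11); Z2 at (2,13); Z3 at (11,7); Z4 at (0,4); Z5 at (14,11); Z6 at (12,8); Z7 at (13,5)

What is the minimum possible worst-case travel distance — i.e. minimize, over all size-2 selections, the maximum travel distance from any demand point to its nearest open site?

Open {W1, W3}.
  Farthest demand point is Z1 at travel distance 10 (to W1); all others are ≤ 10.
With {W1, W2} the worst case is 11.
With {W2, W3} the worst case is 12.
No size-2 selection achieves below 10.

10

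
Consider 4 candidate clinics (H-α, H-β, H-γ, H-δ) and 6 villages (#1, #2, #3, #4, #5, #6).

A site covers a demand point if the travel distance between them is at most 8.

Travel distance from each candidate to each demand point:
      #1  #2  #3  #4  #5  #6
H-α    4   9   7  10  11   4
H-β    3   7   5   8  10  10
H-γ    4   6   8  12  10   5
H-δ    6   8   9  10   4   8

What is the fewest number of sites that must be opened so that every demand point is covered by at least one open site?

Coverage sets (demand points within 8 of each site):
  H-α: {#1, #3, #6}
  H-β: {#1, #2, #3, #4}
  H-γ: {#1, #2, #3, #6}
  H-δ: {#1, #2, #5, #6}
No single site covers all 6 demand points.
But {H-β, H-δ} covers everything, so the minimum is 2.

2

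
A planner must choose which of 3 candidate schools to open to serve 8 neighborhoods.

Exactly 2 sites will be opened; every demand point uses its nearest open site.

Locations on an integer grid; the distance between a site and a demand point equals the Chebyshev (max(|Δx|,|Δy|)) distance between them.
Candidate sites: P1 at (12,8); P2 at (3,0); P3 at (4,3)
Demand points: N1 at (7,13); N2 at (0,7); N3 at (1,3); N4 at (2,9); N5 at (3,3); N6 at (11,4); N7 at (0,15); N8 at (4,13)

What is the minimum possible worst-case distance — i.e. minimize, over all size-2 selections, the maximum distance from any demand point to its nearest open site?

12

Open {P1, P2}.
  Farthest demand point is N7 at distance 12 (to P1); all others are ≤ 12.
With {P1, P3} the worst case is 12.
With {P2, P3} the worst case is 12.
No size-2 selection achieves below 12.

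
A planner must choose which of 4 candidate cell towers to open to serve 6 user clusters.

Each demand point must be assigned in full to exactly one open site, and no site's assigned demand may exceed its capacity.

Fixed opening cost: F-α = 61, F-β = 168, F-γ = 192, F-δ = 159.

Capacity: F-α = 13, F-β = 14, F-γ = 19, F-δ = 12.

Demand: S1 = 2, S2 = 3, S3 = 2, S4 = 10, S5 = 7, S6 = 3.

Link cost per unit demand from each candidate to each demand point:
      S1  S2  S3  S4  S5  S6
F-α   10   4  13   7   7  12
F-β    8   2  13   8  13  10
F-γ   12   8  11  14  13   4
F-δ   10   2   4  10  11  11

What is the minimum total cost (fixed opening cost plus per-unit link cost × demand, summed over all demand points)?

448

Open {F-α, F-β}; cheapest assignment that respects the capacities:
  F-α (cap 13, load 13): S2, S5, S6 — cost 3×4 + 7×7 + 3×12 = 97
  F-β (cap 14, load 14): S1, S3, S4 — cost 2×8 + 2×13 + 10×8 = 122
  Shipping 219, fixed 229 → total 448.
  Any other capacity-feasible assignment to {F-α, F-β} ships for at least 219.
Compare {F-α, F-γ}: its best feasible assignment gives total 484.
Compare {F-α, F-β, F-δ}: its best feasible assignment gives total 580.
Every other set of open sites that can feasibly serve all demand totals ≥ 484 even under its best assignment. Minimum: 448.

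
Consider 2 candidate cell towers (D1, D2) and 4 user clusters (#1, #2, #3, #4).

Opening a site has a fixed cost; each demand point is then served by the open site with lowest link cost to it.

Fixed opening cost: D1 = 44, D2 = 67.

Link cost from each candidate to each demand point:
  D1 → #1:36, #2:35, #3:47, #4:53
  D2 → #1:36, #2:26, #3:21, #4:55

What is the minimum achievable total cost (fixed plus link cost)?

205

Open {D2}: assign each demand point to its cheapest open site.
  #1→D2 36, #2→D2 26, #3→D2 21, #4→D2 55
  link cost 138, fixed 67 → total 205.
Compare {D1}: link cost 171 + fixed 44 = 215.
Compare {D1, D2}: link cost 136 + fixed 111 = 247.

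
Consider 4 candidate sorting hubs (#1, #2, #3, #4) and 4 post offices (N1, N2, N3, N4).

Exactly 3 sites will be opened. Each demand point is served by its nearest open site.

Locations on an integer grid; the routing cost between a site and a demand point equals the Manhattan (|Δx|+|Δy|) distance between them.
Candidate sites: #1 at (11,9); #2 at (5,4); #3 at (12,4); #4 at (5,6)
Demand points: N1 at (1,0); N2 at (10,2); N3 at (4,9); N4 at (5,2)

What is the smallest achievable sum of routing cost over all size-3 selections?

Open {#2, #3, #4}.
  N1→#2 8, N2→#3 4, N3→#4 4, N4→#2 2  ⇒ total 18.
Compare {#1, #2, #3}: total 20.
Compare {#1, #2, #4}: total 21.
No size-3 selection does better; minimum is 18.

18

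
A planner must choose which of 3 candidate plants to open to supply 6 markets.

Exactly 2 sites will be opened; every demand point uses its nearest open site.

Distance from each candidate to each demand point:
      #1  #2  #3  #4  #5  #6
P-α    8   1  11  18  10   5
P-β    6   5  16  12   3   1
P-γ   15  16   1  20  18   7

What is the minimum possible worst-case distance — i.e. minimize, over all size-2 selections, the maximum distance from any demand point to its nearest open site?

12

Open {P-α, P-β}.
  Farthest demand point is #4 at distance 12 (to P-β); all others are ≤ 12.
With {P-β, P-γ} the worst case is 12.
With {P-α, P-γ} the worst case is 18.
No size-2 selection achieves below 12.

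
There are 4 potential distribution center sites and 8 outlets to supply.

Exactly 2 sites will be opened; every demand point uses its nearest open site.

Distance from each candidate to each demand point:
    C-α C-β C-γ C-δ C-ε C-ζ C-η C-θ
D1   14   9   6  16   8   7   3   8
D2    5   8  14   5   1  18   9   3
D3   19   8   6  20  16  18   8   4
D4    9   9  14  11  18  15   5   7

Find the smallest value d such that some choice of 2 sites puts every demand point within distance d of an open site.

Open {D1, D2}.
  Farthest demand point is C-β at distance 8 (to D2); all others are ≤ 8.
With {D1, D4} the worst case is 11.
With {D2, D4} the worst case is 15.
No size-2 selection achieves below 8.

8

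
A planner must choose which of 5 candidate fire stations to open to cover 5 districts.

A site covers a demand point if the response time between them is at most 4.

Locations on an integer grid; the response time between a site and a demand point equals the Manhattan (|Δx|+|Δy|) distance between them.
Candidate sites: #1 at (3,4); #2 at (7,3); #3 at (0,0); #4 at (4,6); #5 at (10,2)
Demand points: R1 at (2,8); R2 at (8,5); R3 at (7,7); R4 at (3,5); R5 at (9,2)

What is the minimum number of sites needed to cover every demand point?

2

Coverage sets (demand points within 4 of each site):
  #1: {R4}
  #2: {R2, R3, R5}
  #3: {}
  #4: {R1, R3, R4}
  #5: {R5}
No single site covers all 5 demand points.
But {#2, #4} covers everything, so the minimum is 2.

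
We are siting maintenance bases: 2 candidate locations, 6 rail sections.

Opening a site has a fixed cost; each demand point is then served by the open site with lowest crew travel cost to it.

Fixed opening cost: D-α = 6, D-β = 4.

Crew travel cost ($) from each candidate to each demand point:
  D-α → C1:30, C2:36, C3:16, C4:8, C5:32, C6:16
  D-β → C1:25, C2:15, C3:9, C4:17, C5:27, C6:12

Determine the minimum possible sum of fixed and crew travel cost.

106

Open {D-α, D-β}: assign each demand point to its cheapest open site.
  C1→D-β 25, C2→D-β 15, C3→D-β 9, C4→D-α 8, C5→D-β 27, C6→D-β 12
  crew travel cost 96, fixed 10 → total 106.
Compare {D-β}: crew travel cost 105 + fixed 4 = 109.
Compare {D-α}: crew travel cost 138 + fixed 6 = 144.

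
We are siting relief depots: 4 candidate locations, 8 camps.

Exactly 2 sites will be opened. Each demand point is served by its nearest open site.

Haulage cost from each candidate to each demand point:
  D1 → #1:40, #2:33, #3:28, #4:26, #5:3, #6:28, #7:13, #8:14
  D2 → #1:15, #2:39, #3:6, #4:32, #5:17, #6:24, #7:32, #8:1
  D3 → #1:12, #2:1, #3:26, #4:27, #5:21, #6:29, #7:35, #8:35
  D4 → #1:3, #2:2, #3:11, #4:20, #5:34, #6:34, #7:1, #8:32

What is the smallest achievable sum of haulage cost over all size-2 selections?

Open {D2, D4}.
  #1→D4 3, #2→D4 2, #3→D2 6, #4→D4 20, #5→D2 17, #6→D2 24, #7→D4 1, #8→D2 1  ⇒ total 74.
Compare {D1, D4}: total 82.
Compare {D3, D4}: total 118.
No size-2 selection does better; minimum is 74.

74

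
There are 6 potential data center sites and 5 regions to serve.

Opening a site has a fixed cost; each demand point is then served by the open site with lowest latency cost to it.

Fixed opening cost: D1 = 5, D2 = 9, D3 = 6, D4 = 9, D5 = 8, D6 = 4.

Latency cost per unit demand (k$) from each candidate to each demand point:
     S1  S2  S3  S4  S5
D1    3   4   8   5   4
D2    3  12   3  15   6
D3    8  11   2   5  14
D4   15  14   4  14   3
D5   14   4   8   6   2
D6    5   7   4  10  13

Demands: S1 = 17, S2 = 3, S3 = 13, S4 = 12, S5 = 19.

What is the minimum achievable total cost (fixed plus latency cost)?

206

Open {D1, D3, D5}: assign each demand point to its cheapest open site.
  S1→D1 17×3=51, S2→D1 3×4=12, S3→D3 13×2=26, S4→D1 12×5=60, S5→D5 19×2=38
  latency cost 187, fixed 19 → total 206.
Compare {D2, D3, D5}: latency cost 187 + fixed 23 = 210.
Compare {D1, D3, D5, D6}: latency cost 187 + fixed 23 = 210.
Compare {D2, D3, D5, D6}: latency cost 187 + fixed 27 = 214.
All other subsets cost ≥ 210. Minimum total cost: 206.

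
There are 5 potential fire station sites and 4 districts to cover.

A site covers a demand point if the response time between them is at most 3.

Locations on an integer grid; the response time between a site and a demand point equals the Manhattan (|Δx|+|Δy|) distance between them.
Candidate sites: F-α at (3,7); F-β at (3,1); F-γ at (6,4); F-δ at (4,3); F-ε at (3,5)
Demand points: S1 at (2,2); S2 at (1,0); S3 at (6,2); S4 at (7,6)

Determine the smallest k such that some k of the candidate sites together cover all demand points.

2

Coverage sets (demand points within 3 of each site):
  F-α: {}
  F-β: {S1, S2}
  F-γ: {S3, S4}
  F-δ: {S1, S3}
  F-ε: {}
No single site covers all 4 demand points.
But {F-β, F-γ} covers everything, so the minimum is 2.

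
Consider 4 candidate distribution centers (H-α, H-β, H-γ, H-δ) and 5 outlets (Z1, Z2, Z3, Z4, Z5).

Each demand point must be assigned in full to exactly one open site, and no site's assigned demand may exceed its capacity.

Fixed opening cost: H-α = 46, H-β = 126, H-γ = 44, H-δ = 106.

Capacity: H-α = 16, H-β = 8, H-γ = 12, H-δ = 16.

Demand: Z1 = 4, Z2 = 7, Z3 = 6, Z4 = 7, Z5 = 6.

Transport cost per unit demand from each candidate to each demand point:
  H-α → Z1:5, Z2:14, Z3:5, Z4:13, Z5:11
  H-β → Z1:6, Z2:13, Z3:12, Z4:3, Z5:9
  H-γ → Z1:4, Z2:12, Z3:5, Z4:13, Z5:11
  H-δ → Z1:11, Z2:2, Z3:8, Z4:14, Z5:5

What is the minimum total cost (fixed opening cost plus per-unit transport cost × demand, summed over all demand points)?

Open {H-α, H-γ, H-δ}; cheapest assignment that respects the capacities:
  H-α (cap 16, load 13): Z3, Z4 — cost 6×5 + 7×13 = 121
  H-γ (cap 12, load 4): Z1 — cost 4×4 = 16
  H-δ (cap 16, load 13): Z2, Z5 — cost 7×2 + 6×5 = 44
  Shipping 181, fixed 196 → total 377.
  Any other capacity-feasible assignment to {H-α, H-γ, H-δ} ships for at least 181.
Compare {H-α, H-δ}: its best feasible assignment gives total 380.
Compare {H-β, H-γ, H-δ}: its best feasible assignment gives total 387.
Every other set of open sites that can feasibly serve all demand totals ≥ 380 even under its best assignment. Minimum: 377.

377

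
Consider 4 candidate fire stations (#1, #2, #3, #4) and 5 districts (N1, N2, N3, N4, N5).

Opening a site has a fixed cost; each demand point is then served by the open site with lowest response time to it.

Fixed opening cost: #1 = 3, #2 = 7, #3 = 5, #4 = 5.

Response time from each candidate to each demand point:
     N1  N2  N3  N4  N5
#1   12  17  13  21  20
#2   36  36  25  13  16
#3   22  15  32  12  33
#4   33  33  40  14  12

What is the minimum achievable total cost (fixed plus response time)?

76

Open {#1, #4}: assign each demand point to its cheapest open site.
  N1→#1 12, N2→#1 17, N3→#1 13, N4→#4 14, N5→#4 12
  response time 68, fixed 8 → total 76.
Compare {#1, #3, #4}: response time 64 + fixed 13 = 77.
Compare {#1, #3}: response time 72 + fixed 8 = 80.
Compare {#1, #2}: response time 71 + fixed 10 = 81.
All other subsets cost ≥ 77. Minimum total cost: 76.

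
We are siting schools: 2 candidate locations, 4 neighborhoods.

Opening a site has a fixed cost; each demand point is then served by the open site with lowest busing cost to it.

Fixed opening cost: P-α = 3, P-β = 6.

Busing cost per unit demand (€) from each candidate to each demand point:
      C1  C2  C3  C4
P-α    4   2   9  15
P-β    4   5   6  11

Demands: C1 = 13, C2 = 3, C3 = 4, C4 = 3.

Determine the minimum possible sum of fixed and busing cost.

124

Open {P-α, P-β}: assign each demand point to its cheapest open site.
  C1→P-α 13×4=52, C2→P-α 3×2=6, C3→P-β 4×6=24, C4→P-β 3×11=33
  busing cost 115, fixed 9 → total 124.
Compare {P-β}: busing cost 124 + fixed 6 = 130.
Compare {P-α}: busing cost 139 + fixed 3 = 142.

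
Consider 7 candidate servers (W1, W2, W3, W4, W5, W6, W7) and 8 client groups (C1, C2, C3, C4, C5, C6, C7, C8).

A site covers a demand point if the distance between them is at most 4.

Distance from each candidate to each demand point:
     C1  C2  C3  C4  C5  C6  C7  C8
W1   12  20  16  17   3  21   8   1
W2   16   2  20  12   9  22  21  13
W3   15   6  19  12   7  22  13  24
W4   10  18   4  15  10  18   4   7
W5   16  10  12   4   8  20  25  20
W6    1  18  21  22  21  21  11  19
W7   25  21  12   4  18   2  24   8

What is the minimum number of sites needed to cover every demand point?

Coverage sets (demand points within 4 of each site):
  W1: {C5, C8}
  W2: {C2}
  W3: {}
  W4: {C3, C7}
  W5: {C4}
  W6: {C1}
  W7: {C4, C6}
No 4 sites suffice: every size-4 union leaves at least one demand point uncovered.
But {W1, W2, W4, W6, W7} covers everything, so the minimum is 5.

5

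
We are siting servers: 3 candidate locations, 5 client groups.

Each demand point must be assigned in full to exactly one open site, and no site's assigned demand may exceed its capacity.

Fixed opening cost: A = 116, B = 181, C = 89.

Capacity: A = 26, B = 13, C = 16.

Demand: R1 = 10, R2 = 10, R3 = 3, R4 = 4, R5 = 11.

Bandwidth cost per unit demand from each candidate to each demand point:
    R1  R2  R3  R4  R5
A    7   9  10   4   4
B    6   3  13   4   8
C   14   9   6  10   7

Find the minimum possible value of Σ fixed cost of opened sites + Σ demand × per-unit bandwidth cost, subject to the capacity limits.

443

Open {A, C}; cheapest assignment that respects the capacities:
  A (cap 26, load 25): R1, R4, R5 — cost 10×7 + 4×4 + 11×4 = 130
  C (cap 16, load 13): R2, R3 — cost 10×9 + 3×6 = 108
  Shipping 238, fixed 205 → total 443.
  Any other capacity-feasible assignment to {A, C} ships for at least 238.
Compare {A, B}: its best feasible assignment gives total 496.
Compare {A, B, C}: its best feasible assignment gives total 564.
Every other set of open sites that can feasibly serve all demand totals ≥ 496 even under its best assignment. Minimum: 443.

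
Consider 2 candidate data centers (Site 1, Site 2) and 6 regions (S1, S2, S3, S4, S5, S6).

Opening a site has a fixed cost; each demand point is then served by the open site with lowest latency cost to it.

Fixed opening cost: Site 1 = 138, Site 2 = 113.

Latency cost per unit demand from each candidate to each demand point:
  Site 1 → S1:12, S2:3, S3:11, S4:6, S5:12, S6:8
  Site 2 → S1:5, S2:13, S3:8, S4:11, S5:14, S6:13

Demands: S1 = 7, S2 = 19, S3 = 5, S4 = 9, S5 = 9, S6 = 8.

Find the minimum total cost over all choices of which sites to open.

Open {Site 1}: assign each demand point to its cheapest open site.
  S1→Site 1 7×12=84, S2→Site 1 19×3=57, S3→Site 1 5×11=55, S4→Site 1 9×6=54, S5→Site 1 9×12=108, S6→Site 1 8×8=64
  latency cost 422, fixed 138 → total 560.
Compare {Site 1, Site 2}: latency cost 358 + fixed 251 = 609.
Compare {Site 2}: latency cost 651 + fixed 113 = 764.

560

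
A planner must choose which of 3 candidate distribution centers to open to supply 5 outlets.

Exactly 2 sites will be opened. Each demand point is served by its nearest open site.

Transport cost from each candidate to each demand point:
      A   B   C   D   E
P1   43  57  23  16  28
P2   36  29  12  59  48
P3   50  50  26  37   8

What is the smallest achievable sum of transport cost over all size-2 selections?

121

Open {P1, P2}.
  A→P2 36, B→P2 29, C→P2 12, D→P1 16, E→P1 28  ⇒ total 121.
Compare {P2, P3}: total 122.
Compare {P1, P3}: total 140.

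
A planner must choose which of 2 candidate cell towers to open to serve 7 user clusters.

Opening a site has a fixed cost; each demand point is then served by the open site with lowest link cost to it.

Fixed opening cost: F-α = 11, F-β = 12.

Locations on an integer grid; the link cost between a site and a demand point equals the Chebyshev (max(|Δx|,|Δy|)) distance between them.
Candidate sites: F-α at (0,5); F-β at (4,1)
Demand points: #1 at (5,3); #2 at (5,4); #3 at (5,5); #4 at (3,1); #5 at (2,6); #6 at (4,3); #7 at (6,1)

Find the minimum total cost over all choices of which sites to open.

31

Open {F-β}: assign each demand point to its cheapest open site.
  #1→F-β 2, #2→F-β 3, #3→F-β 4, #4→F-β 1, #5→F-β 5, #6→F-β 2, #7→F-β 2
  link cost 19, fixed 12 → total 31.
Compare {F-α, F-β}: link cost 16 + fixed 23 = 39.
Compare {F-α}: link cost 31 + fixed 11 = 42.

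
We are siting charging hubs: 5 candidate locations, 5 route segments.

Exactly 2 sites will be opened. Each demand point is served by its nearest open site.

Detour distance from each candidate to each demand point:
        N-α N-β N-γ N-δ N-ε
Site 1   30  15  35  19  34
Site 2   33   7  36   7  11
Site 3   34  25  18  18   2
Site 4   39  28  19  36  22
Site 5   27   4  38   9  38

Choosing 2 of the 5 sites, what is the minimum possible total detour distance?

Open {Site 3, Site 5}.
  N-α→Site 5 27, N-β→Site 5 4, N-γ→Site 3 18, N-δ→Site 5 9, N-ε→Site 3 2  ⇒ total 60.
Compare {Site 2, Site 3}: total 67.
Compare {Site 2, Site 4}: total 77.
No size-2 selection does better; minimum is 60.

60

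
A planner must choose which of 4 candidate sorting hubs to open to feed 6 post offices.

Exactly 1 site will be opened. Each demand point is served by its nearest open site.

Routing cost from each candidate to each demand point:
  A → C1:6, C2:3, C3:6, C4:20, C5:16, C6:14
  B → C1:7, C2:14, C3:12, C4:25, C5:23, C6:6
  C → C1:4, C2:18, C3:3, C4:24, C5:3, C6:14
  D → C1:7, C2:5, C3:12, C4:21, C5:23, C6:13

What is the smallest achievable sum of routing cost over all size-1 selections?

Open {A}.
  C1→A 6, C2→A 3, C3→A 6, C4→A 20, C5→A 16, C6→A 14  ⇒ total 65.
Compare {C}: total 66.
Compare {D}: total 81.
No size-1 selection does better; minimum is 65.

65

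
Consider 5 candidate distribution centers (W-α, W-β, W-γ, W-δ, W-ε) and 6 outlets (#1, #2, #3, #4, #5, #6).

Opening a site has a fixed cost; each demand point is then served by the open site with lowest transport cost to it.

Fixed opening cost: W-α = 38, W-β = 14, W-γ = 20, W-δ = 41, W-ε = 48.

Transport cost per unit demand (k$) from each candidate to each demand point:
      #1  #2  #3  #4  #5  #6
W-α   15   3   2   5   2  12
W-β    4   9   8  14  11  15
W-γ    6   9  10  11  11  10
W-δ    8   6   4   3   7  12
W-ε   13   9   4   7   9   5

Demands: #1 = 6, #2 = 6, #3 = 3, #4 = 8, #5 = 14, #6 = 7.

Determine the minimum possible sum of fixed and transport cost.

251

Open {W-α, W-β, W-ε}: assign each demand point to its cheapest open site.
  #1→W-β 6×4=24, #2→W-α 6×3=18, #3→W-α 3×2=6, #4→W-α 8×5=40, #5→W-α 14×2=28, #6→W-ε 7×5=35
  transport cost 151, fixed 100 → total 251.
Compare {W-α, W-β}: transport cost 200 + fixed 52 = 252.
Compare {W-α, W-γ}: transport cost 198 + fixed 58 = 256.
Compare {W-α, W-β, W-γ}: transport cost 186 + fixed 72 = 258.
All other subsets cost ≥ 252. Minimum total cost: 251.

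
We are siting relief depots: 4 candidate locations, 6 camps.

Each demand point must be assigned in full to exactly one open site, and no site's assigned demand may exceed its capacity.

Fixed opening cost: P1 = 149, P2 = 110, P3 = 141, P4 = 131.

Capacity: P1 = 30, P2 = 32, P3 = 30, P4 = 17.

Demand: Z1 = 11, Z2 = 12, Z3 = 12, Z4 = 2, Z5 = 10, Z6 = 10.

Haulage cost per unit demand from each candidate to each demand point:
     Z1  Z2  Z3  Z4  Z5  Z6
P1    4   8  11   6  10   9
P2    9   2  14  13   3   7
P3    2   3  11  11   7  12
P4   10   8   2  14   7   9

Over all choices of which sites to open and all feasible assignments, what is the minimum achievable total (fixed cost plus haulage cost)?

551

Open {P2, P3}; cheapest assignment that respects the capacities:
  P2 (cap 32, load 32): Z2, Z5, Z6 — cost 12×2 + 10×3 + 10×7 = 124
  P3 (cap 30, load 25): Z1, Z3, Z4 — cost 11×2 + 12×11 + 2×11 = 176
  Shipping 300, fixed 251 → total 551.
  Any other capacity-feasible assignment to {P2, P3} ships for at least 300.
Compare {P1, P2}: its best feasible assignment gives total 571.
Compare {P2, P3, P4}: its best feasible assignment gives total 574.
Every other set of open sites that can feasibly serve all demand totals ≥ 571 even under its best assignment. Minimum: 551.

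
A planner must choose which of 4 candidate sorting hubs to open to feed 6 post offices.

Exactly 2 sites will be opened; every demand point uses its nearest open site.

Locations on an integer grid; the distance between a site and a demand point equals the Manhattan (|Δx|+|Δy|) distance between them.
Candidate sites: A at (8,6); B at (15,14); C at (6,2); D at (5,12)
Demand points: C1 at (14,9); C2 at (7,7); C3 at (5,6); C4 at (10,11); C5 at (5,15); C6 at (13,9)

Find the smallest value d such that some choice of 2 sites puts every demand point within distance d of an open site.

Open {B, D}.
  Farthest demand point is C2 at distance 7 (to D); all others are ≤ 7.
With {A, D} the worst case is 9.
With {A, B} the worst case is 11.
No size-2 selection achieves below 7.

7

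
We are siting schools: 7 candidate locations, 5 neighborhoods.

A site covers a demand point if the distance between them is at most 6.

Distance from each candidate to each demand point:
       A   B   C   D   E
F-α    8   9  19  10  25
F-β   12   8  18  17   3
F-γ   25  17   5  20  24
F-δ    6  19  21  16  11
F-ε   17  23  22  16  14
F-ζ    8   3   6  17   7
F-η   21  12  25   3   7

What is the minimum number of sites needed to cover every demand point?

4

Coverage sets (demand points within 6 of each site):
  F-α: {}
  F-β: {E}
  F-γ: {C}
  F-δ: {A}
  F-ε: {}
  F-ζ: {B, C}
  F-η: {D}
No 3 sites suffice: every size-3 union leaves at least one demand point uncovered.
But {F-β, F-δ, F-ζ, F-η} covers everything, so the minimum is 4.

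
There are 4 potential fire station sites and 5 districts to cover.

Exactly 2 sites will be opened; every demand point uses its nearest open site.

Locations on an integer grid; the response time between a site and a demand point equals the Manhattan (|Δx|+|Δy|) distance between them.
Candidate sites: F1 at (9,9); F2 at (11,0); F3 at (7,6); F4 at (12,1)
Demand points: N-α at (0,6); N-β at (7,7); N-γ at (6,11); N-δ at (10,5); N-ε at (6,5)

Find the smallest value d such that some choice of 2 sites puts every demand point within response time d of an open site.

Open {F1, F3}.
  Farthest demand point is N-α at response time 7 (to F3); all others are ≤ 7.
With {F2, F3} the worst case is 7.
With {F3, F4} the worst case is 7.
No size-2 selection achieves below 7.

7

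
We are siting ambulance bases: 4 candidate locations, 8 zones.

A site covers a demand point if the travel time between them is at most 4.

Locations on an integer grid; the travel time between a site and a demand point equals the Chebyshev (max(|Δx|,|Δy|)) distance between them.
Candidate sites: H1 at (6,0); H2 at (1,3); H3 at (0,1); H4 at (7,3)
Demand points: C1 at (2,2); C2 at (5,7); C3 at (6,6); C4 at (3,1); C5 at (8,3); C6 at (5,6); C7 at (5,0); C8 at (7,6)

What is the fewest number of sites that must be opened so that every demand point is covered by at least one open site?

Coverage sets (demand points within 4 of each site):
  H1: {C1, C4, C5, C7}
  H2: {C1, C2, C4, C6, C7}
  H3: {C1, C4}
  H4: {C2, C3, C4, C5, C6, C7, C8}
No single site covers all 8 demand points.
But {H1, H4} covers everything, so the minimum is 2.

2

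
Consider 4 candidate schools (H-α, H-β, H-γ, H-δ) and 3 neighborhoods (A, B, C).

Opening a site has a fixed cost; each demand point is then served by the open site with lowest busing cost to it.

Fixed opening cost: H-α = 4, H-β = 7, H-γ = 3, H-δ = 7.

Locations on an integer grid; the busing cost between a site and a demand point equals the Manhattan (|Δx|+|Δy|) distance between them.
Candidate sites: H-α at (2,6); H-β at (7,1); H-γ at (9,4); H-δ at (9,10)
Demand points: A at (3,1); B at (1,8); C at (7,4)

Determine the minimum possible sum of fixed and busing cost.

Open {H-α, H-γ}: assign each demand point to its cheapest open site.
  A→H-α 6, B→H-α 3, C→H-γ 2
  busing cost 11, fixed 7 → total 18.
Compare {H-α}: busing cost 16 + fixed 4 = 20.
Compare {H-α, H-β}: busing cost 10 + fixed 11 = 21.
Compare {H-α, H-β, H-γ}: busing cost 9 + fixed 14 = 23.
All other subsets cost ≥ 20. Minimum total cost: 18.

18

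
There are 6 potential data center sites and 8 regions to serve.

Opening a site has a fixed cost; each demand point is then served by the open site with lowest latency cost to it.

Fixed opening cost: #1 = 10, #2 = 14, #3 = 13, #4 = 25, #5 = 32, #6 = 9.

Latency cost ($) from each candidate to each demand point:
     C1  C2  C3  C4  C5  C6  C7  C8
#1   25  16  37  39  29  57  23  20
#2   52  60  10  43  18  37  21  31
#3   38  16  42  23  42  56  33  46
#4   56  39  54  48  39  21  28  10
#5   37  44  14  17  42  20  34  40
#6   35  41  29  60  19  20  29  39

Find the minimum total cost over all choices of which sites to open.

Open {#1, #2, #3, #6}: assign each demand point to its cheapest open site.
  C1→#1 25, C2→#1 16, C3→#2 10, C4→#3 23, C5→#2 18, C6→#6 20, C7→#2 21, C8→#1 20
  latency cost 153, fixed 46 → total 199.
Compare {#1, #2, #6}: latency cost 169 + fixed 33 = 202.
Compare {#1, #2, #5}: latency cost 147 + fixed 56 = 203.
Compare {#1, #5, #6}: latency cost 154 + fixed 51 = 205.
All other subsets cost ≥ 202. Minimum total cost: 199.

199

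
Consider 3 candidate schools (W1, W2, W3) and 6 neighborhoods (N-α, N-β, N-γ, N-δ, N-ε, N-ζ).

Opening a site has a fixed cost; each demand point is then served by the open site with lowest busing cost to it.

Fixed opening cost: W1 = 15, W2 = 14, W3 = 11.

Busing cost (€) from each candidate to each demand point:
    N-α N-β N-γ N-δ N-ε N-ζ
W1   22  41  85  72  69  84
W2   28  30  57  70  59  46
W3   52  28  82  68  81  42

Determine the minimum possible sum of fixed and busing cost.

304

Open {W2}: assign each demand point to its cheapest open site.
  N-α→W2 28, N-β→W2 30, N-γ→W2 57, N-δ→W2 70, N-ε→W2 59, N-ζ→W2 46
  busing cost 290, fixed 14 → total 304.
Compare {W2, W3}: busing cost 282 + fixed 25 = 307.
Compare {W1, W2}: busing cost 284 + fixed 29 = 313.
Compare {W1, W2, W3}: busing cost 276 + fixed 40 = 316.
All other subsets cost ≥ 307. Minimum total cost: 304.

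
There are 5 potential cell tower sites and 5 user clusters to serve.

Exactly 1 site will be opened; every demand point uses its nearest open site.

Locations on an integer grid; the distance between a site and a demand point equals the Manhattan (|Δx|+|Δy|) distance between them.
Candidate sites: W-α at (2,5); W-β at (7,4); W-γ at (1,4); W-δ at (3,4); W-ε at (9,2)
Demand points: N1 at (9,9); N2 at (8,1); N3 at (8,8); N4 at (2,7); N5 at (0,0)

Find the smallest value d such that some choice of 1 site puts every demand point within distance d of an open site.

11

Open {W-α}.
  Farthest demand point is N1 at distance 11 (to W-α); all others are ≤ 11.
With {W-β} the worst case is 11.
With {W-δ} the worst case is 11.
No size-1 selection achieves below 11.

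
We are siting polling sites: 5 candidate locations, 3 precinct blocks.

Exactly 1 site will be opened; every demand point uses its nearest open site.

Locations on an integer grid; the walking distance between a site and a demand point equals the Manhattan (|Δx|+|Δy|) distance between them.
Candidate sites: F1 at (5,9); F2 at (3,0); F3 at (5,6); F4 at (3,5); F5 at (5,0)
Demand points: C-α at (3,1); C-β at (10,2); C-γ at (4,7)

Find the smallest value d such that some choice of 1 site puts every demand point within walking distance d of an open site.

Open {F5}.
  Farthest demand point is C-γ at walking distance 8 (to F5); all others are ≤ 8.
With {F2} the worst case is 9.
With {F3} the worst case is 9.
No size-1 selection achieves below 8.

8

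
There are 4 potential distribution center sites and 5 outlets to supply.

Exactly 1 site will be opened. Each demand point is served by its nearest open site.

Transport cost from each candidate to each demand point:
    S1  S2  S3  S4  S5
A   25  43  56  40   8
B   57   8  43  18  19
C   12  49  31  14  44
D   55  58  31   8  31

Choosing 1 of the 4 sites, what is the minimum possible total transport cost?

145

Open {B}.
  S1→B 57, S2→B 8, S3→B 43, S4→B 18, S5→B 19  ⇒ total 145.
Compare {C}: total 150.
Compare {A}: total 172.
No size-1 selection does better; minimum is 145.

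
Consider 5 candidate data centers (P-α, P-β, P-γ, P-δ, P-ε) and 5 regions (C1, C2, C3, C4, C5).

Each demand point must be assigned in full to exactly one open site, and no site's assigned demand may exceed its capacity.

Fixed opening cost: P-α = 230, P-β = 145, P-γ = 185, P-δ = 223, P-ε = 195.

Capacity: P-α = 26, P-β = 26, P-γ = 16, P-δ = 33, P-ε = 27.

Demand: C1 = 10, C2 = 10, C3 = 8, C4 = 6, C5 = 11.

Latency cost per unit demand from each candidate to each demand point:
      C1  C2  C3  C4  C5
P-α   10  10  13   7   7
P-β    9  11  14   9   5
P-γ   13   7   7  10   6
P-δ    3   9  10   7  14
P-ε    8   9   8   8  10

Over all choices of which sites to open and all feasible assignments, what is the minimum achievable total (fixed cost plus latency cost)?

Open {P-β, P-δ}; cheapest assignment that respects the capacities:
  P-β (cap 26, load 17): C4, C5 — cost 6×9 + 11×5 = 109
  P-δ (cap 33, load 28): C1, C2, C3 — cost 10×3 + 10×9 + 8×10 = 200
  Shipping 309, fixed 368 → total 677.
  Any other capacity-feasible assignment to {P-β, P-δ} ships for at least 309.
Compare {P-β, P-ε}: its best feasible assignment gives total 687.
Compare {P-δ, P-ε}: its best feasible assignment gives total 754.
Every other set of open sites that can feasibly serve all demand totals ≥ 687 even under its best assignment. Minimum: 677.

677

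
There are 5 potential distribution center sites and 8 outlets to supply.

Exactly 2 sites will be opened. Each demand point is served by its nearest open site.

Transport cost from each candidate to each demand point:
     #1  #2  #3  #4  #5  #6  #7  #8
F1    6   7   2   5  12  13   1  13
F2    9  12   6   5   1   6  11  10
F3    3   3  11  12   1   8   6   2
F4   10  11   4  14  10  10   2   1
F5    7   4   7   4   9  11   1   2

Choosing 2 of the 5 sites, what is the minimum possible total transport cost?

Open {F1, F3}.
  #1→F3 3, #2→F3 3, #3→F1 2, #4→F1 5, #5→F3 1, #6→F3 8, #7→F1 1, #8→F3 2  ⇒ total 25.
Compare {F3, F5}: total 29.
Compare {F2, F5}: total 31.
No size-2 selection does better; minimum is 25.

25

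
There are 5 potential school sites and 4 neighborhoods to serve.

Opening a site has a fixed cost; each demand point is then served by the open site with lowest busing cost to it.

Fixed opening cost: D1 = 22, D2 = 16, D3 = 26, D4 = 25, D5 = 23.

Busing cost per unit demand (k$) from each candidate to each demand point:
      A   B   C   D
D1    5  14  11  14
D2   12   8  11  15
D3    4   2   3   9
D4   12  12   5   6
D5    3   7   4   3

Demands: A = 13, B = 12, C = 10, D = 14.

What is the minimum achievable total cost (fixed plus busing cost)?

Open {D3, D5}: assign each demand point to its cheapest open site.
  A→D5 13×3=39, B→D3 12×2=24, C→D3 10×3=30, D→D5 14×3=42
  busing cost 135, fixed 49 → total 184.
Compare {D2, D3, D5}: busing cost 135 + fixed 65 = 200.
Compare {D1, D3, D5}: busing cost 135 + fixed 71 = 206.
Compare {D3, D4, D5}: busing cost 135 + fixed 74 = 209.
All other subsets cost ≥ 200. Minimum total cost: 184.

184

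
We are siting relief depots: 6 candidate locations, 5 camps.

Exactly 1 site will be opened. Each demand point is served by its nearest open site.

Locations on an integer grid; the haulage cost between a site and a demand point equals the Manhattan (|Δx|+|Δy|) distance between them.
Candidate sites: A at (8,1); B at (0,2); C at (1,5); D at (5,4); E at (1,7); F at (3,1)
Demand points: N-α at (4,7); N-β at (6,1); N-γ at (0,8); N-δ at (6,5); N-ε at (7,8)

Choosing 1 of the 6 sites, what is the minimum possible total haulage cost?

Open {D}.
  N-α→D 4, N-β→D 4, N-γ→D 9, N-δ→D 2, N-ε→D 6  ⇒ total 25.
Compare {E}: total 30.
Compare {C}: total 32.
No size-1 selection does better; minimum is 25.

25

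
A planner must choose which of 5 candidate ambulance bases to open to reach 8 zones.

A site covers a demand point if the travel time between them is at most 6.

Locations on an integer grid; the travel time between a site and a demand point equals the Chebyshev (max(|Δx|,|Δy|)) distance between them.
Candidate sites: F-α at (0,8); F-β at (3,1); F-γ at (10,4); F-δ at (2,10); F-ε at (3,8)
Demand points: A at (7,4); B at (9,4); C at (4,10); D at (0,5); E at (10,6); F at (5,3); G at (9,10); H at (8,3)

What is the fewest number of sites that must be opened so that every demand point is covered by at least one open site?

2

Coverage sets (demand points within 6 of each site):
  F-α: {C, D, F}
  F-β: {A, B, D, F, H}
  F-γ: {A, B, C, E, F, G, H}
  F-δ: {A, C, D}
  F-ε: {A, B, C, D, F, G, H}
No single site covers all 8 demand points.
But {F-α, F-γ} covers everything, so the minimum is 2.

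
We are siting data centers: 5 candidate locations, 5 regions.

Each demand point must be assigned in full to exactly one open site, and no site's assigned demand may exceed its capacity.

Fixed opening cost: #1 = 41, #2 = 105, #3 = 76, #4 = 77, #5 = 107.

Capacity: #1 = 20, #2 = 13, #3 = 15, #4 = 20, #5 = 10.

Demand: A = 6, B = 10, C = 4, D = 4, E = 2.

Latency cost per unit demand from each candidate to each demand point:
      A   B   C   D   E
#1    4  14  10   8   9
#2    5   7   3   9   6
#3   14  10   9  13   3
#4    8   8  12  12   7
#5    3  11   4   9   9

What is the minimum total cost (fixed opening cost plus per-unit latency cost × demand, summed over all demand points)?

Open {#1, #4}; cheapest assignment that respects the capacities:
  #1 (cap 20, load 14): A, C, D — cost 6×4 + 4×10 + 4×8 = 96
  #4 (cap 20, load 12): B, E — cost 10×8 + 2×7 = 94
  Shipping 190, fixed 118 → total 308.
  Any other capacity-feasible assignment to {#1, #4} ships for at least 190.
Compare {#1, #3}: its best feasible assignment gives total 319.
Compare {#1, #2}: its best feasible assignment gives total 324.
Every other set of open sites that can feasibly serve all demand totals ≥ 319 even under its best assignment. Minimum: 308.

308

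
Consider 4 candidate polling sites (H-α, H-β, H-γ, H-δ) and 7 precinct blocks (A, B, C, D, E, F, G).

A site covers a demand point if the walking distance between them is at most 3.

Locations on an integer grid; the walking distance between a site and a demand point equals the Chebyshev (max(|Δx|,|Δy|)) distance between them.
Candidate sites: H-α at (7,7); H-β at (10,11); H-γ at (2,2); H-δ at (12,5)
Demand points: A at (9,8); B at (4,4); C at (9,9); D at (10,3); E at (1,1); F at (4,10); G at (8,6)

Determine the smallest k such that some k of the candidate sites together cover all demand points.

Coverage sets (demand points within 3 of each site):
  H-α: {A, B, C, F, G}
  H-β: {A, C}
  H-γ: {B, E}
  H-δ: {A, D}
No 2 sites suffice: every size-2 union leaves at least one demand point uncovered.
But {H-α, H-γ, H-δ} covers everything, so the minimum is 3.

3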